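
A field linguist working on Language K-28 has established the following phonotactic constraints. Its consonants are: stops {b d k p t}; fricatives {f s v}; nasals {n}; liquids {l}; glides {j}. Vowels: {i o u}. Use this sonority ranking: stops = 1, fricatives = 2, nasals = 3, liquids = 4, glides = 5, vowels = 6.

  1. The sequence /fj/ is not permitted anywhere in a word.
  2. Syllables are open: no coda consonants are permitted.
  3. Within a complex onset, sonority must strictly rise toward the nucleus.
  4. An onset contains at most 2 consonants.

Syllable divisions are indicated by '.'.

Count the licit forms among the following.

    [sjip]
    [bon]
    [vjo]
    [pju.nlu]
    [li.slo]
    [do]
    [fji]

4

[sjip] — violates constraint 2: syllable 1 coda /p/ has 1 consonant (> 0) → illicit
[bon] — violates constraint 2: syllable 1 coda /n/ has 1 consonant (> 0) → illicit
[vjo] — σ1 onset /vj/ (2→5 rises), coda /∅/ ok → licit
[pju.nlu] — σ1 onset /pj/ (1→5 rises), coda /∅/ ok; σ2 onset /nl/ (3→4 rises), coda /∅/ ok → licit
[li.slo] — σ1 onset /l/, coda /∅/ ok; σ2 onset /sl/ (2→4 rises), coda /∅/ ok → licit
[do] — σ1 onset /d/, coda /∅/ ok → licit
[fji] — violates constraint 1: contains banned sequence /fj/ → illicit
Licit: [vjo], [pju.nlu], [li.slo], [do] → 4.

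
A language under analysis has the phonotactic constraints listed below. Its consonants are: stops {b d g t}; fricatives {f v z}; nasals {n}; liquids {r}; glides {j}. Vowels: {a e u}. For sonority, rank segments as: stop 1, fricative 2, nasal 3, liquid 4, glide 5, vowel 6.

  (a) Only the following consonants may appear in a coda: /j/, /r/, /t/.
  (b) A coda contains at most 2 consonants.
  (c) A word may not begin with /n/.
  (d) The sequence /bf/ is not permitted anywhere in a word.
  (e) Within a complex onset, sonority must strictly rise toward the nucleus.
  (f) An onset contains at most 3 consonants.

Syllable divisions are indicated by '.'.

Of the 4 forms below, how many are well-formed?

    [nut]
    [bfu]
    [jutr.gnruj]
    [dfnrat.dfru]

1

[nut] — violates constraint (c): word begins with /n/ → ill-formed
[bfu] — violates constraint (d): contains banned sequence /bf/ → ill-formed
[jutr.gnruj] — σ1 onset /j/, coda /tr/ (2C) ok; σ2 onset /gnr/ (1→3→4 rises), coda /j/ ok → well-formed
[dfnrat.dfru] — violates constraint (f): syllable 1 onset /dfnr/ has 4 consonants (> 3) → ill-formed
Well-formed: [jutr.gnruj] → 1.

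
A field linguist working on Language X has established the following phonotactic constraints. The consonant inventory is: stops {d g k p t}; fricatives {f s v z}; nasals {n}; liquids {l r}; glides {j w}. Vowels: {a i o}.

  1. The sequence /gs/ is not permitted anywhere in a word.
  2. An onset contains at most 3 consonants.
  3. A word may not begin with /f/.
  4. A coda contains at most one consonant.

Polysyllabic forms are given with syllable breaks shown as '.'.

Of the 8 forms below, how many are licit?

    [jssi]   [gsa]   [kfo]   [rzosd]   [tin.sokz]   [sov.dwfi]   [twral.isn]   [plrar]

4

[jssi] — σ1 onset /jss/ (3C), coda /∅/ ok → licit
[gsa] — violates constraint 1: contains banned sequence /gs/ → illicit
[kfo] — σ1 onset /kf/ (2C), coda /∅/ ok → licit
[rzosd] — violates constraint 4: syllable 1 coda /sd/ has 2 consonants (> 1) → illicit
[tin.sokz] — violates constraint 4: syllable 2 coda /kz/ has 2 consonants (> 1) → illicit
[sov.dwfi] — σ1 onset /s/, coda /v/ ok; σ2 onset /dwf/ (3C), coda /∅/ ok → licit
[twral.isn] — violates constraint 4: syllable 2 coda /sn/ has 2 consonants (> 1) → illicit
[plrar] — σ1 onset /plr/ (3C), coda /r/ ok → licit
Licit: [jssi], [kfo], [sov.dwfi], [plrar] → 4.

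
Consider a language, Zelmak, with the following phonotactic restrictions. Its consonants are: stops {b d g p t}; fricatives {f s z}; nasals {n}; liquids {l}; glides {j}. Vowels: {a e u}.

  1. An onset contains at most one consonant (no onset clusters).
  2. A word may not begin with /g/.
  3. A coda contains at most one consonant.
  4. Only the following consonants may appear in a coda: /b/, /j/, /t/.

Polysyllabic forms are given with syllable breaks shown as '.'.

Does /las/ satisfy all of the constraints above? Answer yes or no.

no

/las/ — violates constraint 4: syllable 1 coda contains /s/, which is not a licensed coda consonant → illicit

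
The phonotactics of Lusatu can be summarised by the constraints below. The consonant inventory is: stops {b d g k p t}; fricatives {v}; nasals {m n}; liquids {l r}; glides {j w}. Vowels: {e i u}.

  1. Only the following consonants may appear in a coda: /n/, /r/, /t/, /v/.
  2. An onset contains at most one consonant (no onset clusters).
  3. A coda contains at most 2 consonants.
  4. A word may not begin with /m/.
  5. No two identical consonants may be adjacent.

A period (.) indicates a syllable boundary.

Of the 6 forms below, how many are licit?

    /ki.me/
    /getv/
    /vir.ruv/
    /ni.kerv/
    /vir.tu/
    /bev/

5

/ki.me/ — σ1 onset /k/, coda /∅/ ok; σ2 onset /m/, coda /∅/ ok → licit
/getv/ — σ1 onset /g/, coda /tv/ (2C) ok → licit
/vir.ruv/ — violates constraint 5: adjacent identical consonants /rr/ → illicit
/ni.kerv/ — σ1 onset /n/, coda /∅/ ok; σ2 onset /k/, coda /rv/ (2C) ok → licit
/vir.tu/ — σ1 onset /v/, coda /r/ ok; σ2 onset /t/, coda /∅/ ok → licit
/bev/ — σ1 onset /b/, coda /v/ ok → licit
Licit: /ki.me/, /getv/, /ni.kerv/, /vir.tu/, /bev/ → 5.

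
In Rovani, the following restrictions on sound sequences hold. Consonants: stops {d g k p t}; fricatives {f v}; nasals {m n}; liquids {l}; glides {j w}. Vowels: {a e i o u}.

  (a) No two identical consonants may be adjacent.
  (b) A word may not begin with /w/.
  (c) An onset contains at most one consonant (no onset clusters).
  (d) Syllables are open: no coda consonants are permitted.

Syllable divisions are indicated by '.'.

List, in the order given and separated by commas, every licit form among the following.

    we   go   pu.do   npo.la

we — violates constraint (b): word begins with /w/ → illicit
go — σ1 onset /g/, coda /∅/ ok → licit
pu.do — σ1 onset /p/, coda /∅/ ok; σ2 onset /d/, coda /∅/ ok → licit
npo.la — violates constraint (c): syllable 1 onset /np/ has 2 consonants (> 1) → illicit

go, pu.do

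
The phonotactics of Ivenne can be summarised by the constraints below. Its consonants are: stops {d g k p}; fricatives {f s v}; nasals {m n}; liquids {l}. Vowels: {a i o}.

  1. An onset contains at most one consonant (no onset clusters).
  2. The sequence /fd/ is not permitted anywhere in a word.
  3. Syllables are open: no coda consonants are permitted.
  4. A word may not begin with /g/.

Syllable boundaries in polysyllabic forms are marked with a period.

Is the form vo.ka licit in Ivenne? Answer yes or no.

yes

vo.ka — σ1 onset /v/, coda /∅/ ok; σ2 onset /k/, coda /∅/ ok → licit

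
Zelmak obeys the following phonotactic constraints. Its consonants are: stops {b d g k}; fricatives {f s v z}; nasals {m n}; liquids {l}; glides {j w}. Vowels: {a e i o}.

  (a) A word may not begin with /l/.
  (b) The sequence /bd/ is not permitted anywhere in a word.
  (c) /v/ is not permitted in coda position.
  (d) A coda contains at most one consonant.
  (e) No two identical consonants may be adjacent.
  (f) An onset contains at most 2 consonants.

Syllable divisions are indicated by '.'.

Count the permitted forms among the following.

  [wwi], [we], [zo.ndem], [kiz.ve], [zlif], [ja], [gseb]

[wwi] — violates constraint (e): adjacent identical consonants /ww/ → not permitted
[we] — σ1 onset /w/, coda /∅/ ok → permitted
[zo.ndem] — σ1 onset /z/, coda /∅/ ok; σ2 onset /nd/ (2C), coda /m/ ok → permitted
[kiz.ve] — σ1 onset /k/, coda /z/ ok; σ2 onset /v/, coda /∅/ ok → permitted
[zlif] — σ1 onset /zl/ (2C), coda /f/ ok → permitted
[ja] — σ1 onset /j/, coda /∅/ ok → permitted
[gseb] — σ1 onset /gs/ (2C), coda /b/ ok → permitted
Permitted: [we], [zo.ndem], [kiz.ve], [zlif], [ja], [gseb] → 6.

6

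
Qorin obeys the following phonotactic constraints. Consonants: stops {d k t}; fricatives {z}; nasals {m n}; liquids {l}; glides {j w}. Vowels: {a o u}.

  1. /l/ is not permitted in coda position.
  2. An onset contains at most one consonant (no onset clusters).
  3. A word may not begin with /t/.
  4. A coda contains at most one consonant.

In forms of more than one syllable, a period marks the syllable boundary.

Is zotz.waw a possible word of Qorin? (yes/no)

no

zotz.waw — violates constraint 4: syllable 1 coda /tz/ has 2 consonants (> 1) → ill-formed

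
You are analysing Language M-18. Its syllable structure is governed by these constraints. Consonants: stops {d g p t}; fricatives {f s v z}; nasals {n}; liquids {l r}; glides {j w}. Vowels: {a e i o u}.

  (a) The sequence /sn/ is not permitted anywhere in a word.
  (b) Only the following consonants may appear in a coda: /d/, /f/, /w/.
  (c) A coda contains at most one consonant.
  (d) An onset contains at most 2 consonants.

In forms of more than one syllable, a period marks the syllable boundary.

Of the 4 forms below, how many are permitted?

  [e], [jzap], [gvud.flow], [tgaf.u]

3

[e] — σ1 onset /∅/, coda /∅/ ok → permitted
[jzap] — violates constraint (b): syllable 1 coda contains /p/, which is not a licensed coda consonant → not permitted
[gvud.flow] — σ1 onset /gv/ (2C), coda /d/ ok; σ2 onset /fl/ (2C), coda /w/ ok → permitted
[tgaf.u] — σ1 onset /tg/ (2C), coda /f/ ok; σ2 onset /∅/, coda /∅/ ok → permitted
Permitted: [e], [gvud.flow], [tgaf.u] → 3.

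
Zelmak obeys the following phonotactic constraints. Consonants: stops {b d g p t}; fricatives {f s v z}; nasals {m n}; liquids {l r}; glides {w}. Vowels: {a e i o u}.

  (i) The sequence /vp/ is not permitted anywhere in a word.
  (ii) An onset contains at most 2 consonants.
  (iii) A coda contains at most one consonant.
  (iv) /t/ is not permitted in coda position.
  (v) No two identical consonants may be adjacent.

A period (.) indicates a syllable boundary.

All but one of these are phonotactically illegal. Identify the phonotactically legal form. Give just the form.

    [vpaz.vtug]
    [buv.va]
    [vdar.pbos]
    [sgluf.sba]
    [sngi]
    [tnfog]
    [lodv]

[vdar.pbos]

[vpaz.vtug] — violates constraint (i): contains banned sequence /vp/ → phonotactically illegal
[buv.va] — violates constraint (v): adjacent identical consonants /vv/ → phonotactically illegal
[vdar.pbos] — σ1 onset /vd/ (2C), coda /r/ ok; σ2 onset /pb/ (2C), coda /s/ ok → phonotactically legal
[sgluf.sba] — violates constraint (ii): syllable 1 onset /sgl/ has 3 consonants (> 2) → phonotactically illegal
[sngi] — violates constraint (ii): syllable 1 onset /sng/ has 3 consonants (> 2) → phonotactically illegal
[tnfog] — violates constraint (ii): syllable 1 onset /tnf/ has 3 consonants (> 2) → phonotactically illegal
[lodv] — violates constraint (iii): syllable 1 coda /dv/ has 2 consonants (> 1) → phonotactically illegal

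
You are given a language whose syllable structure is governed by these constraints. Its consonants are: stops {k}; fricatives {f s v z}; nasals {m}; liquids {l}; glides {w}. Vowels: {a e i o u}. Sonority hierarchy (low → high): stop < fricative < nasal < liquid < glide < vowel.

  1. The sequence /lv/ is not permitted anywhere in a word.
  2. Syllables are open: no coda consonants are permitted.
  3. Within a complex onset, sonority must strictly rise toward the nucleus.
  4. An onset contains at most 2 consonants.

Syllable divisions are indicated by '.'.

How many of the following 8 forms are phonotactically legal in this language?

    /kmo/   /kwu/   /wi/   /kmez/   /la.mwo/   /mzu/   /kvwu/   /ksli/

/kmo/ — σ1 onset /km/ (1→3 rises), coda /∅/ ok → phonotactically legal
/kwu/ — σ1 onset /kw/ (1→5 rises), coda /∅/ ok → phonotactically legal
/wi/ — σ1 onset /w/, coda /∅/ ok → phonotactically legal
/kmez/ — violates constraint 2: syllable 1 coda /z/ has 1 consonant (> 0) → phonotactically illegal
/la.mwo/ — σ1 onset /l/, coda /∅/ ok; σ2 onset /mw/ (3→5 rises), coda /∅/ ok → phonotactically legal
/mzu/ — violates constraint 3: syllable 1 onset /mz/: /m/ (nasal, 3) → /z/ (fricative, 2) does not rise → phonotactically illegal
/kvwu/ — violates constraint 4: syllable 1 onset /kvw/ has 3 consonants (> 2) → phonotactically illegal
/ksli/ — violates constraint 4: syllable 1 onset /ksl/ has 3 consonants (> 2) → phonotactically illegal
Phonotactically legal: /kmo/, /kwu/, /wi/, /la.mwo/ → 4.

4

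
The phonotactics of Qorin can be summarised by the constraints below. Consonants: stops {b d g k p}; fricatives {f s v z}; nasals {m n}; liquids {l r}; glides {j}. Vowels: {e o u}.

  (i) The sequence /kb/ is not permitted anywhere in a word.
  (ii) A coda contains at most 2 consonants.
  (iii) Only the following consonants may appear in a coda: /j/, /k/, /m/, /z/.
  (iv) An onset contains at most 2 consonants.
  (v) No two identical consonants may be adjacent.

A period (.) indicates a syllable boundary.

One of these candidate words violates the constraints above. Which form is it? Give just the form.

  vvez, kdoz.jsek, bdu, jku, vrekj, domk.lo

vvez — violates constraint (v): adjacent identical consonants /vv/ → illicit
kdoz.jsek — σ1 onset /kd/ (2C), coda /z/ ok; σ2 onset /js/ (2C), coda /k/ ok → licit
bdu — σ1 onset /bd/ (2C), coda /∅/ ok → licit
jku — σ1 onset /jk/ (2C), coda /∅/ ok → licit
vrekj — σ1 onset /vr/ (2C), coda /kj/ (2C) ok → licit
domk.lo — σ1 onset /d/, coda /mk/ (2C) ok; σ2 onset /l/, coda /∅/ ok → licit

vvez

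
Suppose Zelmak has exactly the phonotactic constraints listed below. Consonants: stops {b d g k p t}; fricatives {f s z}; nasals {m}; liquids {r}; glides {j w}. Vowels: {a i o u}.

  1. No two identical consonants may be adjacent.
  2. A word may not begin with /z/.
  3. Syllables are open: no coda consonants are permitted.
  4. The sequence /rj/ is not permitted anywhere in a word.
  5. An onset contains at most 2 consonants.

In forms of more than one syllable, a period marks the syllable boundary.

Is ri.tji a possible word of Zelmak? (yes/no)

ri.tji — σ1 onset /r/, coda /∅/ ok; σ2 onset /tj/ (2C), coda /∅/ ok → licit

yes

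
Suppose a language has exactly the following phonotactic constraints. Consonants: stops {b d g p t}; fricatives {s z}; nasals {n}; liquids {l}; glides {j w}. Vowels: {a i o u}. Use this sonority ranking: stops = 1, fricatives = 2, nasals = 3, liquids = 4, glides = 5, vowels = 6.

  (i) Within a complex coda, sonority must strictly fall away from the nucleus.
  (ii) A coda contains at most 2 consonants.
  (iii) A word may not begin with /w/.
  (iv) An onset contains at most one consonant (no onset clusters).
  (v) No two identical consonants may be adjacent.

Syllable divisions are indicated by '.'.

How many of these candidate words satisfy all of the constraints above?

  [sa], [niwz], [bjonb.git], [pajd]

[sa] — σ1 onset /s/, coda /∅/ ok → phonotactically legal
[niwz] — σ1 onset /n/, coda /wz/ (5→2 falls) ok → phonotactically legal
[bjonb.git] — violates constraint (iv): syllable 1 onset /bj/ has 2 consonants (> 1) → phonotactically illegal
[pajd] — σ1 onset /p/, coda /jd/ (5→1 falls) ok → phonotactically legal
Phonotactically legal: [sa], [niwz], [pajd] → 3.

3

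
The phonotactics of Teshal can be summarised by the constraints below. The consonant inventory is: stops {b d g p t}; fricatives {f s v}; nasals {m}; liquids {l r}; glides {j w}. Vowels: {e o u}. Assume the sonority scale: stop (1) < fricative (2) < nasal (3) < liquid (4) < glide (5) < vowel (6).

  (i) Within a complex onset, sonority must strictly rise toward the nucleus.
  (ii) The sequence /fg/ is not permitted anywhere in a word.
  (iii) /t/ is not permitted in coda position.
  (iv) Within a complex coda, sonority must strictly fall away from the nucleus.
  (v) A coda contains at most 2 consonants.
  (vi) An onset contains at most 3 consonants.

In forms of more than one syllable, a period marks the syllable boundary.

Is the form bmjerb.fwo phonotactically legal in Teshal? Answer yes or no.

bmjerb.fwo — σ1 onset /bmj/ (1→3→5 rises), coda /rb/ (4→1 falls) ok; σ2 onset /fw/ (2→5 rises), coda /∅/ ok → phonotactically legal

yes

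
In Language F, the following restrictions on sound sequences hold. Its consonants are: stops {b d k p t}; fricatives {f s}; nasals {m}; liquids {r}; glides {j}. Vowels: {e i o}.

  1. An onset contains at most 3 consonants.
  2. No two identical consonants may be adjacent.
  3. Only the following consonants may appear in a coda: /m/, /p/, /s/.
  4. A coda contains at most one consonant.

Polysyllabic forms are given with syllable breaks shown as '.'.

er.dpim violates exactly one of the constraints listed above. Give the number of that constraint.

3

er.dpim: syllable 1 coda contains /r/, which is not a licensed coda consonant.
This is a violation of constraint 3: "Only the following consonants may appear in a coda: /m/, /p/, /s/."
The remaining constraints (1, 2, 4) are satisfied.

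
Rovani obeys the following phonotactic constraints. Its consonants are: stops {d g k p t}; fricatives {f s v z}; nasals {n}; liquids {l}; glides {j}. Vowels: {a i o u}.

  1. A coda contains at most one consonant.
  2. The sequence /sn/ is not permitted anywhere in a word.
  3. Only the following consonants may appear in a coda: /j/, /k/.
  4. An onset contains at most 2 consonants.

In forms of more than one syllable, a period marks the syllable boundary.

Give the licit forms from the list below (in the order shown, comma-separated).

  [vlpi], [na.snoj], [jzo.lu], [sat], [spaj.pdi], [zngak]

[jzo.lu], [spaj.pdi]

[vlpi] — violates constraint 4: syllable 1 onset /vlp/ has 3 consonants (> 2) → illicit
[na.snoj] — violates constraint 2: contains banned sequence /sn/ → illicit
[jzo.lu] — σ1 onset /jz/ (2C), coda /∅/ ok; σ2 onset /l/, coda /∅/ ok → licit
[sat] — violates constraint 3: syllable 1 coda contains /t/, which is not a licensed coda consonant → illicit
[spaj.pdi] — σ1 onset /sp/ (2C), coda /j/ ok; σ2 onset /pd/ (2C), coda /∅/ ok → licit
[zngak] — violates constraint 4: syllable 1 onset /zng/ has 3 consonants (> 2) → illicit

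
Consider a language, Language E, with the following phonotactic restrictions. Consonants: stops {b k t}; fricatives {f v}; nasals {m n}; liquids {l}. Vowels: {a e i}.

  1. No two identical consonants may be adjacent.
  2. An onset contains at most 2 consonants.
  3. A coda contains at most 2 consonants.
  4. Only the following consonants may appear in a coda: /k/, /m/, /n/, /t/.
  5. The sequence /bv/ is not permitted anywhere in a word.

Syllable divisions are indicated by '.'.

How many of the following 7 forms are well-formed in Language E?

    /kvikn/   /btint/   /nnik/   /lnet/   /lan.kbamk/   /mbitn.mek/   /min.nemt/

5

/kvikn/ — σ1 onset /kv/ (2C), coda /kn/ (2C) ok → well-formed
/btint/ — σ1 onset /bt/ (2C), coda /nt/ (2C) ok → well-formed
/nnik/ — violates constraint 1: adjacent identical consonants /nn/ → ill-formed
/lnet/ — σ1 onset /ln/ (2C), coda /t/ ok → well-formed
/lan.kbamk/ — σ1 onset /l/, coda /n/ ok; σ2 onset /kb/ (2C), coda /mk/ (2C) ok → well-formed
/mbitn.mek/ — σ1 onset /mb/ (2C), coda /tn/ (2C) ok; σ2 onset /m/, coda /k/ ok → well-formed
/min.nemt/ — violates constraint 1: adjacent identical consonants /nn/ → ill-formed
Well-formed: /kvikn/, /btint/, /lnet/, /lan.kbamk/, /mbitn.mek/ → 5.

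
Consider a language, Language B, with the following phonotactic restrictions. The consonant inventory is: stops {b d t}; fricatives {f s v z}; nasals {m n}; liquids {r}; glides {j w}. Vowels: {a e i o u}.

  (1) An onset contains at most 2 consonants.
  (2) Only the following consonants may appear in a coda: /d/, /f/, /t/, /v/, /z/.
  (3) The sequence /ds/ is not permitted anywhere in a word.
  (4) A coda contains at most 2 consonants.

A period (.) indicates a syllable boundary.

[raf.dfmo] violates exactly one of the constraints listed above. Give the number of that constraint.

[raf.dfmo]: syllable 2 onset /dfm/ has 3 consonants (> 2).
This is a violation of constraint 1: "An onset contains at most 2 consonants."
The remaining constraints (2, 3, 4) are satisfied.

1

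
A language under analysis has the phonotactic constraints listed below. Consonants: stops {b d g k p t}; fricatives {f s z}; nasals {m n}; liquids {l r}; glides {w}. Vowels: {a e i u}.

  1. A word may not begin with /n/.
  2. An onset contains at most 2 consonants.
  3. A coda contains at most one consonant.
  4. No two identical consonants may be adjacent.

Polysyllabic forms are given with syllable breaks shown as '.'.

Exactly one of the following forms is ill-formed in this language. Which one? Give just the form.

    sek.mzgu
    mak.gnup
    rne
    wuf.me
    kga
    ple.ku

sek.mzgu

sek.mzgu — violates constraint 2: syllable 2 onset /mzg/ has 3 consonants (> 2) → ill-formed
mak.gnup — σ1 onset /m/, coda /k/ ok; σ2 onset /gn/ (2C), coda /p/ ok → well-formed
rne — σ1 onset /rn/ (2C), coda /∅/ ok → well-formed
wuf.me — σ1 onset /w/, coda /f/ ok; σ2 onset /m/, coda /∅/ ok → well-formed
kga — σ1 onset /kg/ (2C), coda /∅/ ok → well-formed
ple.ku — σ1 onset /pl/ (2C), coda /∅/ ok; σ2 onset /k/, coda /∅/ ok → well-formed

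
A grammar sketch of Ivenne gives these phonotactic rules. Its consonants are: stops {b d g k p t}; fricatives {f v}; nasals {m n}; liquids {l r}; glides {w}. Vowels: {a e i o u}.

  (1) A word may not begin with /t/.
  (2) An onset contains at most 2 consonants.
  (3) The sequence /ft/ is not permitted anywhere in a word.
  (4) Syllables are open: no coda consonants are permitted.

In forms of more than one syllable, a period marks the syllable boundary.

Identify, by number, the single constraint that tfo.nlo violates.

tfo.nlo: word begins with /t/.
This is a violation of constraint 1: "A word may not begin with /t/."
The remaining constraints (2, 3, 4) are satisfied.

1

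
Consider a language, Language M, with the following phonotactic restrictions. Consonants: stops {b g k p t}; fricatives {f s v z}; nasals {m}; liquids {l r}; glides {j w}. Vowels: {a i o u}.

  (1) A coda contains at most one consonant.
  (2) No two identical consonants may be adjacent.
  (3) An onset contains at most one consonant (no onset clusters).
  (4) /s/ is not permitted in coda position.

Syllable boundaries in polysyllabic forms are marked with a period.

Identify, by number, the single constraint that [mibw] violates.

[mibw]: syllable 1 coda /bw/ has 2 consonants (> 1).
This is a violation of constraint 1: "A coda contains at most one consonant."
The remaining constraints (2, 3, 4) are satisfied.

1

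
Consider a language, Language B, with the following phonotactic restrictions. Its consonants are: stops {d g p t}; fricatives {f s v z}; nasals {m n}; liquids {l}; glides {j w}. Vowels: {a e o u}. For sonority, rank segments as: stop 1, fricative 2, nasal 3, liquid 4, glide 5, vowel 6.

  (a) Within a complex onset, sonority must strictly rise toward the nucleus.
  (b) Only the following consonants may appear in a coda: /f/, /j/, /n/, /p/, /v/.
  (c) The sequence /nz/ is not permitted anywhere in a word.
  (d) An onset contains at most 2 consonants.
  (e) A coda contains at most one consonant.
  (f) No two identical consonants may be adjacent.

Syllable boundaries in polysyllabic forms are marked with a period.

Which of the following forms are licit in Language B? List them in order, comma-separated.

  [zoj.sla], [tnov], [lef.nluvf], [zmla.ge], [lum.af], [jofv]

[zoj.sla], [tnov]

[zoj.sla] — σ1 onset /z/, coda /j/ ok; σ2 onset /sl/ (2→4 rises), coda /∅/ ok → licit
[tnov] — σ1 onset /tn/ (1→3 rises), coda /v/ ok → licit
[lef.nluvf] — violates constraint (e): syllable 2 coda /vf/ has 2 consonants (> 1) → illicit
[zmla.ge] — violates constraint (d): syllable 1 onset /zml/ has 3 consonants (> 2) → illicit
[lum.af] — violates constraint (b): syllable 1 coda contains /m/, which is not a licensed coda consonant → illicit
[jofv] — violates constraint (e): syllable 1 coda /fv/ has 2 consonants (> 1) → illicit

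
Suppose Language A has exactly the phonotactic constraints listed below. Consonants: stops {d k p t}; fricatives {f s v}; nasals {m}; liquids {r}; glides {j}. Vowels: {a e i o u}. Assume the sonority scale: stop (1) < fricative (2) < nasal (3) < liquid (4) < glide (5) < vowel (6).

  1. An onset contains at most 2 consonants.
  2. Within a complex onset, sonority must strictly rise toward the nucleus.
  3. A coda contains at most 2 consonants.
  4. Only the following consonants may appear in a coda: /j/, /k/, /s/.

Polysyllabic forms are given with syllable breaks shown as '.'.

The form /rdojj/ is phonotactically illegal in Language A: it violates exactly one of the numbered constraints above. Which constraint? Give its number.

2

/rdojj/: syllable 1 onset /rd/: /r/ (liquid, 4) → /d/ (stop, 1) does not rise.
This is a violation of constraint 2: "Within a complex onset, sonority must strictly rise toward the nucleus."
The remaining constraints (1, 3, 4) are satisfied.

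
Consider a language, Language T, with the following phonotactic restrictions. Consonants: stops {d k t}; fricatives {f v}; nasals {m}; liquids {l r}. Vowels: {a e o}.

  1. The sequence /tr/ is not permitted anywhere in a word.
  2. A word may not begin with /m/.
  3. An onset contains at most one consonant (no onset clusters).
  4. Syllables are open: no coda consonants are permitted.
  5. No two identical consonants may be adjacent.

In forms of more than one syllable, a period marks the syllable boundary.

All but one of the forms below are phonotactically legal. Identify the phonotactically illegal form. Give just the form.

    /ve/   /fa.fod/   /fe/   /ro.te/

/fa.fod/

/ve/ — σ1 onset /v/, coda /∅/ ok → phonotactically legal
/fa.fod/ — violates constraint 4: syllable 2 coda /d/ has 1 consonant (> 0) → phonotactically illegal
/fe/ — σ1 onset /f/, coda /∅/ ok → phonotactically legal
/ro.te/ — σ1 onset /r/, coda /∅/ ok; σ2 onset /t/, coda /∅/ ok → phonotactically legal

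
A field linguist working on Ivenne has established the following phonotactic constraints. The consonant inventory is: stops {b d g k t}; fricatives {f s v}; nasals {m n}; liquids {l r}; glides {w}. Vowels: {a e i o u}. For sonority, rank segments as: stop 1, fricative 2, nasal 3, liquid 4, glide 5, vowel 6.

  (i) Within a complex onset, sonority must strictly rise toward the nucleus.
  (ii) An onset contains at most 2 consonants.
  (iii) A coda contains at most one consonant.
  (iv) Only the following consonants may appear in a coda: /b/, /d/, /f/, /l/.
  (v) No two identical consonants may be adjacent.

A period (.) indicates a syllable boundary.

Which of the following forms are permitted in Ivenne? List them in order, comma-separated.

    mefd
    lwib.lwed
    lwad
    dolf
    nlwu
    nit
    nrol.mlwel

lwib.lwed, lwad

mefd — violates constraint (iii): syllable 1 coda /fd/ has 2 consonants (> 1) → not permitted
lwib.lwed — σ1 onset /lw/ (4→5 rises), coda /b/ ok; σ2 onset /lw/ (4→5 rises), coda /d/ ok → permitted
lwad — σ1 onset /lw/ (4→5 rises), coda /d/ ok → permitted
dolf — violates constraint (iii): syllable 1 coda /lf/ has 2 consonants (> 1) → not permitted
nlwu — violates constraint (ii): syllable 1 onset /nlw/ has 3 consonants (> 2) → not permitted
nit — violates constraint (iv): syllable 1 coda contains /t/, which is not a licensed coda consonant → not permitted
nrol.mlwel — violates constraint (ii): syllable 2 onset /mlw/ has 3 consonants (> 2) → not permitted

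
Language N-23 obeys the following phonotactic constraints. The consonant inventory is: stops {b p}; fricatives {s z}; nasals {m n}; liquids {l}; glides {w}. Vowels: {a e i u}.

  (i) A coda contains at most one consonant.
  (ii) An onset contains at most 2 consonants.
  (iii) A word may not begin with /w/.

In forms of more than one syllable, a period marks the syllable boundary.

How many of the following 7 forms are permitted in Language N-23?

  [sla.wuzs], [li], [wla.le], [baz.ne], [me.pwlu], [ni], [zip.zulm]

3

[sla.wuzs] — violates constraint (i): syllable 2 coda /zs/ has 2 consonants (> 1) → not permitted
[li] — σ1 onset /l/, coda /∅/ ok → permitted
[wla.le] — violates constraint (iii): word begins with /w/ → not permitted
[baz.ne] — σ1 onset /b/, coda /z/ ok; σ2 onset /n/, coda /∅/ ok → permitted
[me.pwlu] — violates constraint (ii): syllable 2 onset /pwl/ has 3 consonants (> 2) → not permitted
[ni] — σ1 onset /n/, coda /∅/ ok → permitted
[zip.zulm] — violates constraint (i): syllable 2 coda /lm/ has 2 consonants (> 1) → not permitted
Permitted: [li], [baz.ne], [ni] → 3.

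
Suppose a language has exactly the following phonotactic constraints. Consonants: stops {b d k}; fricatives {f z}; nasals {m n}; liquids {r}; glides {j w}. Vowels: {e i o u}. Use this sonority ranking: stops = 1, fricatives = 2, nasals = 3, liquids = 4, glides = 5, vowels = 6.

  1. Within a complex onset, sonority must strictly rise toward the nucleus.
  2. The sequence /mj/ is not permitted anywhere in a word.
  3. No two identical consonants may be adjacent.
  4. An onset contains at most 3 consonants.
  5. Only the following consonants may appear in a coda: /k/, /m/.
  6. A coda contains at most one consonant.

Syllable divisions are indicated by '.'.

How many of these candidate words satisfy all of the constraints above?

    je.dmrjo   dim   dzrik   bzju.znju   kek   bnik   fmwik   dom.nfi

je.dmrjo — violates constraint 4: syllable 2 onset /dmrj/ has 4 consonants (> 3) → not permitted
dim — σ1 onset /d/, coda /m/ ok → permitted
dzrik — σ1 onset /dzr/ (1→2→4 rises), coda /k/ ok → permitted
bzju.znju — σ1 onset /bzj/ (1→2→5 rises), coda /∅/ ok; σ2 onset /znj/ (2→3→5 rises), coda /∅/ ok → permitted
kek — σ1 onset /k/, coda /k/ ok → permitted
bnik — σ1 onset /bn/ (1→3 rises), coda /k/ ok → permitted
fmwik — σ1 onset /fmw/ (2→3→5 rises), coda /k/ ok → permitted
dom.nfi — violates constraint 1: syllable 2 onset /nf/: /n/ (nasal, 3) → /f/ (fricative, 2) does not rise → not permitted
Permitted: dim, dzrik, bzju.znju, kek, bnik, fmwik → 6.

6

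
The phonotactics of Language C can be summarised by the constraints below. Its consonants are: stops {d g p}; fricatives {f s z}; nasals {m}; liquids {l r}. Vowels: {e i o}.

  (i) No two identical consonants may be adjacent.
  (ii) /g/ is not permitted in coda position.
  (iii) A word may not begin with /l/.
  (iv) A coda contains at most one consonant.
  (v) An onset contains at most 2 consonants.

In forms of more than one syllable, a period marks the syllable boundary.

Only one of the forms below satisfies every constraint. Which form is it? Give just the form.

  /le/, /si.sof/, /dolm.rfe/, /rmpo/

/si.sof/

/le/ — violates constraint (iii): word begins with /l/ → not permitted
/si.sof/ — σ1 onset /s/, coda /∅/ ok; σ2 onset /s/, coda /f/ ok → permitted
/dolm.rfe/ — violates constraint (iv): syllable 1 coda /lm/ has 2 consonants (> 1) → not permitted
/rmpo/ — violates constraint (v): syllable 1 onset /rmp/ has 3 consonants (> 2) → not permitted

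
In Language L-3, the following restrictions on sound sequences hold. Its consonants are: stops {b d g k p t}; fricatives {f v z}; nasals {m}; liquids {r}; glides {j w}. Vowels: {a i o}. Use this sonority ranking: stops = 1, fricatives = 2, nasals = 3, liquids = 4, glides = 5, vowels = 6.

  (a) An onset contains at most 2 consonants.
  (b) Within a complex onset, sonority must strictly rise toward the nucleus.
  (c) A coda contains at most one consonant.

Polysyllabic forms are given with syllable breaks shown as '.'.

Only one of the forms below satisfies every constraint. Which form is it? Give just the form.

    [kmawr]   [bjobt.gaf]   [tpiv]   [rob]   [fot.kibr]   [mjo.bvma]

[rob]

[kmawr] — violates constraint (c): syllable 1 coda /wr/ has 2 consonants (> 1) → ill-formed
[bjobt.gaf] — violates constraint (c): syllable 1 coda /bt/ has 2 consonants (> 1) → ill-formed
[tpiv] — violates constraint (b): syllable 1 onset /tp/: /t/ (stop, 1) → /p/ (stop, 1) does not rise → ill-formed
[rob] — σ1 onset /r/, coda /b/ ok → well-formed
[fot.kibr] — violates constraint (c): syllable 2 coda /br/ has 2 consonants (> 1) → ill-formed
[mjo.bvma] — violates constraint (a): syllable 2 onset /bvm/ has 3 consonants (> 2) → ill-formed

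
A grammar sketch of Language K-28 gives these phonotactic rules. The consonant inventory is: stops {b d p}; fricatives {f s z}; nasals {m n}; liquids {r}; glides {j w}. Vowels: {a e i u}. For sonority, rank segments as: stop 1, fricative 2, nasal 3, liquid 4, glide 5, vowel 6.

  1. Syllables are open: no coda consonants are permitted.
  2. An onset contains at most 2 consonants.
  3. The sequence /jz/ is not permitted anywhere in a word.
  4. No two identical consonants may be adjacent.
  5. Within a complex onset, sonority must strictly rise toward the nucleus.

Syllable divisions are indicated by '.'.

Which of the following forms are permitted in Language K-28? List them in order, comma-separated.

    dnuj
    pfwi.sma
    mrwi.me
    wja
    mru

mru

dnuj — violates constraint 1: syllable 1 coda /j/ has 1 consonant (> 0) → not permitted
pfwi.sma — violates constraint 2: syllable 1 onset /pfw/ has 3 consonants (> 2) → not permitted
mrwi.me — violates constraint 2: syllable 1 onset /mrw/ has 3 consonants (> 2) → not permitted
wja — violates constraint 5: syllable 1 onset /wj/: /w/ (glide, 5) → /j/ (glide, 5) does not rise → not permitted
mru — σ1 onset /mr/ (3→4 rises), coda /∅/ ok → permitted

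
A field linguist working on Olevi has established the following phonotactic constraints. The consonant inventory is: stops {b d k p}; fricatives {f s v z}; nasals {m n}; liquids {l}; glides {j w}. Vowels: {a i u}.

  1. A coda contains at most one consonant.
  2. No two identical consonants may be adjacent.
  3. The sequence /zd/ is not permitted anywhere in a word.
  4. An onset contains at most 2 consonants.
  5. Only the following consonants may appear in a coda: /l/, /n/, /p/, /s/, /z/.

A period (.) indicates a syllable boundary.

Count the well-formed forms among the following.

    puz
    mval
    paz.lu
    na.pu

4

puz — σ1 onset /p/, coda /z/ ok → well-formed
mval — σ1 onset /mv/ (2C), coda /l/ ok → well-formed
paz.lu — σ1 onset /p/, coda /z/ ok; σ2 onset /l/, coda /∅/ ok → well-formed
na.pu — σ1 onset /n/, coda /∅/ ok; σ2 onset /p/, coda /∅/ ok → well-formed
Well-formed: puz, mval, paz.lu, na.pu → 4.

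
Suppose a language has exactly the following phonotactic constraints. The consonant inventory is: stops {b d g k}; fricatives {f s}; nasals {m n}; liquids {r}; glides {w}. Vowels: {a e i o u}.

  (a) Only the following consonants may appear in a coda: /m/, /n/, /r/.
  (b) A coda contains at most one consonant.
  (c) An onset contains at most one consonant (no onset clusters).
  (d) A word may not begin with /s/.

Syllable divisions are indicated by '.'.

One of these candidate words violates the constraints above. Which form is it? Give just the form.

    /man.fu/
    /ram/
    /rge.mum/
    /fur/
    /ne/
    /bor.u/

/rge.mum/

/man.fu/ — σ1 onset /m/, coda /n/ ok; σ2 onset /f/, coda /∅/ ok → permitted
/ram/ — σ1 onset /r/, coda /m/ ok → permitted
/rge.mum/ — violates constraint (c): syllable 1 onset /rg/ has 2 consonants (> 1) → not permitted
/fur/ — σ1 onset /f/, coda /r/ ok → permitted
/ne/ — σ1 onset /n/, coda /∅/ ok → permitted
/bor.u/ — σ1 onset /b/, coda /r/ ok; σ2 onset /∅/, coda /∅/ ok → permitted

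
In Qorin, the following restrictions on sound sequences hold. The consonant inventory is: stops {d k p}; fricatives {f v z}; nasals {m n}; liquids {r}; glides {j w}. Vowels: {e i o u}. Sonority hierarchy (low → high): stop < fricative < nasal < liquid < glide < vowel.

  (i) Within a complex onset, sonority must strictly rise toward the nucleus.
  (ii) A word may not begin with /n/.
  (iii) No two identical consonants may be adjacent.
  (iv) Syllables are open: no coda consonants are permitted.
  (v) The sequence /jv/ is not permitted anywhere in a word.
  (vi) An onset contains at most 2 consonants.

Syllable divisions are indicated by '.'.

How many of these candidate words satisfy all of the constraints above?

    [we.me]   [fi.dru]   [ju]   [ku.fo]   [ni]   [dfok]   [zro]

5

[we.me] — σ1 onset /w/, coda /∅/ ok; σ2 onset /m/, coda /∅/ ok → phonotactically legal
[fi.dru] — σ1 onset /f/, coda /∅/ ok; σ2 onset /dr/ (1→4 rises), coda /∅/ ok → phonotactically legal
[ju] — σ1 onset /j/, coda /∅/ ok → phonotactically legal
[ku.fo] — σ1 onset /k/, coda /∅/ ok; σ2 onset /f/, coda /∅/ ok → phonotactically legal
[ni] — violates constraint (ii): word begins with /n/ → phonotactically illegal
[dfok] — violates constraint (iv): syllable 1 coda /k/ has 1 consonant (> 0) → phonotactically illegal
[zro] — σ1 onset /zr/ (2→4 rises), coda /∅/ ok → phonotactically legal
Phonotactically legal: [we.me], [fi.dru], [ju], [ku.fo], [zro] → 5.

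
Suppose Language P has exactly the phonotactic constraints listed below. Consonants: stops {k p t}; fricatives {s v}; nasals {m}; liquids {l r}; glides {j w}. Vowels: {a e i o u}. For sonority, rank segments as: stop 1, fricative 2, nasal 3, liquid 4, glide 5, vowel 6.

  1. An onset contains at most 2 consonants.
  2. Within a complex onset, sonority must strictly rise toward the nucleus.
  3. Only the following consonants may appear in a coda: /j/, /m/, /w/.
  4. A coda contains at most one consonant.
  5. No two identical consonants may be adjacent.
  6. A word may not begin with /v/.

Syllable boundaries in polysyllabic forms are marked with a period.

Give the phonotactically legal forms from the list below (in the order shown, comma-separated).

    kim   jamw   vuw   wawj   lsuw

kim — σ1 onset /k/, coda /m/ ok → phonotactically legal
jamw — violates constraint 4: syllable 1 coda /mw/ has 2 consonants (> 1) → phonotactically illegal
vuw — violates constraint 6: word begins with /v/ → phonotactically illegal
wawj — violates constraint 4: syllable 1 coda /wj/ has 2 consonants (> 1) → phonotactically illegal
lsuw — violates constraint 2: syllable 1 onset /ls/: /l/ (liquid, 4) → /s/ (fricative, 2) does not rise → phonotactically illegal

kim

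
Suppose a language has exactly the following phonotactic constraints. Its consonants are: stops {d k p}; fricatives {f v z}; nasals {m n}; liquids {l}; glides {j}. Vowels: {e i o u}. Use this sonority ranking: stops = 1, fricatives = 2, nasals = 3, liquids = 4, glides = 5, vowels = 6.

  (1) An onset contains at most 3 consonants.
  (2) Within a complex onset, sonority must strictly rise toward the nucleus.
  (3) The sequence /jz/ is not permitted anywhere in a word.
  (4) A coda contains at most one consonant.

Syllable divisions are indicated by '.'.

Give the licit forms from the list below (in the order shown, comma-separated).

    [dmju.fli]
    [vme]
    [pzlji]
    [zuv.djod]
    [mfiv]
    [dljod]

[dmju.fli], [vme], [zuv.djod], [dljod]

[dmju.fli] — σ1 onset /dmj/ (1→3→5 rises), coda /∅/ ok; σ2 onset /fl/ (2→4 rises), coda /∅/ ok → licit
[vme] — σ1 onset /vm/ (2→3 rises), coda /∅/ ok → licit
[pzlji] — violates constraint 1: syllable 1 onset /pzlj/ has 4 consonants (> 3) → illicit
[zuv.djod] — σ1 onset /z/, coda /v/ ok; σ2 onset /dj/ (1→5 rises), coda /d/ ok → licit
[mfiv] — violates constraint 2: syllable 1 onset /mf/: /m/ (nasal, 3) → /f/ (fricative, 2) does not rise → illicit
[dljod] — σ1 onset /dlj/ (1→4→5 rises), coda /d/ ok → licit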